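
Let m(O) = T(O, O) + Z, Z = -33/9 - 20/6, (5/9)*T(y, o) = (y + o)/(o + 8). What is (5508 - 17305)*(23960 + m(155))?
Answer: -46066069909/163 ≈ -2.8261e+8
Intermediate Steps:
T(y, o) = 9*(o + y)/(5*(8 + o)) (T(y, o) = 9*((y + o)/(o + 8))/5 = 9*((o + y)/(8 + o))/5 = 9*(o + y)/(5*(8 + o)))
Z = -7 (Z = -33*1/9 - 20*1/6 = -11/3 - 10/3 = -7)
m(O) = -7 + 18*O/(5*(8 + O)) (m(O) = 9*(O + O)/(5*(8 + O)) - 7 = 9*(2*O)/(5*(8 + O)) - 7 = 18*O/(5*(8 + O)) - 7 = -7 + 18*O/(5*(8 + O)))
(5508 - 17305)*(23960 + m(155)) = (5508 - 17305)*(23960 + (-280 - 17*155)/(5*(8 + 155))) = -11797*(23960 + (1/5)*(-280 - 2635)/163) = -11797*(23960 + (1/5)*(1/163)*(-2915)) = -11797*(23960 - 583/163) = -11797*3904897/163 = -46066069909/163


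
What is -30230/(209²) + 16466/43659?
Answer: -54596384/173369889 ≈ -0.31491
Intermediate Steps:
-30230/(209²) + 16466/43659 = -30230/43681 + 16466*(1/43659) = -30230*1/43681 + 16466/43659 = -30230/43681 + 16466/43659 = -54596384/173369889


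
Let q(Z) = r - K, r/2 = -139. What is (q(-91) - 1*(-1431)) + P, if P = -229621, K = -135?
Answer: -228333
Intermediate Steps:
r = -278 (r = 2*(-139) = -278)
q(Z) = -143 (q(Z) = -278 - 1*(-135) = -278 + 135 = -143)
(q(-91) - 1*(-1431)) + P = (-143 - 1*(-1431)) - 229621 = (-143 + 1431) - 229621 = 1288 - 229621 = -228333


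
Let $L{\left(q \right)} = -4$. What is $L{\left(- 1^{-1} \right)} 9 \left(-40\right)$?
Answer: $1440$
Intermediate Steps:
$L{\left(- 1^{-1} \right)} 9 \left(-40\right) = \left(-4\right) 9 \left(-40\right) = \left(-36\right) \left(-40\right) = 1440$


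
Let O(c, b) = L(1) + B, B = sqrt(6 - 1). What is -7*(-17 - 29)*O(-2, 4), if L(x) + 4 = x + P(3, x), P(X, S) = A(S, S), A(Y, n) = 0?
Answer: -966 + 322*sqrt(5) ≈ -245.99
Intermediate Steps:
P(X, S) = 0
L(x) = -4 + x (L(x) = -4 + (x + 0) = -4 + x)
B = sqrt(5) ≈ 2.2361
O(c, b) = -3 + sqrt(5) (O(c, b) = (-4 + 1) + sqrt(5) = -3 + sqrt(5))
-7*(-17 - 29)*O(-2, 4) = -7*(-17 - 29)*(-3 + sqrt(5)) = -7*(-46)*(-3 + sqrt(5)) = -(-322)*(-3 + sqrt(5)) = -(966 - 322*sqrt(5)) = -966 + 322*sqrt(5)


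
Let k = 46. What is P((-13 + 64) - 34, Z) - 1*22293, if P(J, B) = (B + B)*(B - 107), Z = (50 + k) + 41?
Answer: -14073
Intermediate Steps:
Z = 137 (Z = (50 + 46) + 41 = 96 + 41 = 137)
P(J, B) = 2*B*(-107 + B) (P(J, B) = (2*B)*(-107 + B) = 2*B*(-107 + B))
P((-13 + 64) - 34, Z) - 1*22293 = 2*137*(-107 + 137) - 1*22293 = 2*137*30 - 22293 = 8220 - 22293 = -14073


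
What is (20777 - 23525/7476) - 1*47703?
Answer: -201322301/7476 ≈ -26929.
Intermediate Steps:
(20777 - 23525/7476) - 1*47703 = (20777 - 23525*1/7476) - 47703 = (20777 - 23525/7476) - 47703 = 155305327/7476 - 47703 = -201322301/7476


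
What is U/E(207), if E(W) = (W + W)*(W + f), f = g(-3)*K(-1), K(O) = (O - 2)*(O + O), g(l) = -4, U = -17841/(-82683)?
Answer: 5947/2088076482 ≈ 2.8481e-6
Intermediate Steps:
U = 5947/27561 (U = -17841*(-1/82683) = 5947/27561 ≈ 0.21578)
K(O) = 2*O*(-2 + O) (K(O) = (-2 + O)*(2*O) = 2*O*(-2 + O))
f = -24 (f = -8*(-1)*(-2 - 1) = -8*(-1)*(-3) = -4*6 = -24)
E(W) = 2*W*(-24 + W) (E(W) = (W + W)*(W - 24) = (2*W)*(-24 + W) = 2*W*(-24 + W))
U/E(207) = 5947/(27561*((2*207*(-24 + 207)))) = 5947/(27561*((2*207*183))) = (5947/27561)/75762 = (5947/27561)*(1/75762) = 5947/2088076482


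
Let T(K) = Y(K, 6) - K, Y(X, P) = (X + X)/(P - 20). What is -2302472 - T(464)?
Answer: -16113592/7 ≈ -2.3019e+6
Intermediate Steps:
Y(X, P) = 2*X/(-20 + P) (Y(X, P) = (2*X)/(-20 + P) = 2*X/(-20 + P))
T(K) = -8*K/7 (T(K) = 2*K/(-20 + 6) - K = 2*K/(-14) - K = 2*K*(-1/14) - K = -K/7 - K = -8*K/7)
-2302472 - T(464) = -2302472 - (-8)*464/7 = -2302472 - 1*(-3712/7) = -2302472 + 3712/7 = -16113592/7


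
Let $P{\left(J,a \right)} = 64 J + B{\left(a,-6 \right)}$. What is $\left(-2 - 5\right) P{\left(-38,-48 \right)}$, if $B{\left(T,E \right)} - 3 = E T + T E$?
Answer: $12971$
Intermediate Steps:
$B{\left(T,E \right)} = 3 + 2 E T$ ($B{\left(T,E \right)} = 3 + \left(E T + T E\right) = 3 + \left(E T + E T\right) = 3 + 2 E T$)
$P{\left(J,a \right)} = 3 - 12 a + 64 J$ ($P{\left(J,a \right)} = 64 J + \left(3 + 2 \left(-6\right) a\right) = 64 J - \left(-3 + 12 a\right) = 3 - 12 a + 64 J$)
$\left(-2 - 5\right) P{\left(-38,-48 \right)} = \left(-2 - 5\right) \left(3 - -576 + 64 \left(-38\right)\right) = \left(-2 - 5\right) \left(3 + 576 - 2432\right) = \left(-7\right) \left(-1853\right) = 12971$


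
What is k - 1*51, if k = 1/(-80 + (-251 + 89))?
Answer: -12343/242 ≈ -51.004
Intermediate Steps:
k = -1/242 (k = 1/(-80 - 162) = 1/(-242) = -1/242 ≈ -0.0041322)
k - 1*51 = -1/242 - 1*51 = -1/242 - 51 = -12343/242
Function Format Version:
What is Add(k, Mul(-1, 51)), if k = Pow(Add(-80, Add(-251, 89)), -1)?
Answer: Rational(-12343, 242) ≈ -51.004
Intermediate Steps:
k = Rational(-1, 242) (k = Pow(Add(-80, -162), -1) = Pow(-242, -1) = Rational(-1, 242) ≈ -0.0041322)
Add(k, Mul(-1, 51)) = Add(Rational(-1, 242), Mul(-1, 51)) = Add(Rational(-1, 242), -51) = Rational(-12343, 242)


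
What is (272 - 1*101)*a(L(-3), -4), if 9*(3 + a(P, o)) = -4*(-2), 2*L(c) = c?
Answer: -361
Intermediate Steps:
L(c) = c/2
a(P, o) = -19/9 (a(P, o) = -3 + (-4*(-2))/9 = -3 + (⅑)*8 = -3 + 8/9 = -19/9)
(272 - 1*101)*a(L(-3), -4) = (272 - 1*101)*(-19/9) = (272 - 101)*(-19/9) = 171*(-19/9) = -361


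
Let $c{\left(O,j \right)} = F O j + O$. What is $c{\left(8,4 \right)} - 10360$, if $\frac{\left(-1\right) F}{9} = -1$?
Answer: $-10064$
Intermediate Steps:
$F = 9$ ($F = \left(-9\right) \left(-1\right) = 9$)
$c{\left(O,j \right)} = O + 9 O j$ ($c{\left(O,j \right)} = 9 O j + O = O + 9 O j$)
$c{\left(8,4 \right)} - 10360 = 8 \left(1 + 9 \cdot 4\right) - 10360 = 8 \left(1 + 36\right) - 10360 = 8 \cdot 37 - 10360 = 296 - 10360 = -10064$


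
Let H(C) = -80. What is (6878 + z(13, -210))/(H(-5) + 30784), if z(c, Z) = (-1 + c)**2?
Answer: 3511/15352 ≈ 0.22870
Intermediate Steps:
(6878 + z(13, -210))/(H(-5) + 30784) = (6878 + (-1 + 13)**2)/(-80 + 30784) = (6878 + 12**2)/30704 = (6878 + 144)*(1/30704) = 7022*(1/30704) = 3511/15352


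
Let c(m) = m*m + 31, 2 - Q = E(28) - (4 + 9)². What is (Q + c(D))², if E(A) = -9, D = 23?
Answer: 547600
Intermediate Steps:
Q = 180 (Q = 2 - (-9 - (4 + 9)²) = 2 - (-9 - 1*13²) = 2 - (-9 - 1*169) = 2 - (-9 - 169) = 2 - 1*(-178) = 2 + 178 = 180)
c(m) = 31 + m² (c(m) = m² + 31 = 31 + m²)
(Q + c(D))² = (180 + (31 + 23²))² = (180 + (31 + 529))² = (180 + 560)² = 740² = 547600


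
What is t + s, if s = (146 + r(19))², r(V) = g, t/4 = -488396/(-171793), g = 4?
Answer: 3867296084/171793 ≈ 22511.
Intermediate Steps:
t = 1953584/171793 (t = 4*(-488396/(-171793)) = 4*(-488396*(-1/171793)) = 4*(488396/171793) = 1953584/171793 ≈ 11.372)
r(V) = 4
s = 22500 (s = (146 + 4)² = 150² = 22500)
t + s = 1953584/171793 + 22500 = 3867296084/171793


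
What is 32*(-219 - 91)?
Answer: -9920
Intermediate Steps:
32*(-219 - 91) = 32*(-310) = -9920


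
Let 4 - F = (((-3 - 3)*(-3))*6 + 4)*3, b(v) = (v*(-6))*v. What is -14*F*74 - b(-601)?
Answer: 2511158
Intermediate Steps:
b(v) = -6*v² (b(v) = (-6*v)*v = -6*v²)
F = -332 (F = 4 - (((-3 - 3)*(-3))*6 + 4)*3 = 4 - (-6*(-3)*6 + 4)*3 = 4 - (18*6 + 4)*3 = 4 - (108 + 4)*3 = 4 - 112*3 = 4 - 1*336 = 4 - 336 = -332)
-14*F*74 - b(-601) = -14*(-332)*74 - (-6)*(-601)² = 4648*74 - (-6)*361201 = 343952 - 1*(-2167206) = 343952 + 2167206 = 2511158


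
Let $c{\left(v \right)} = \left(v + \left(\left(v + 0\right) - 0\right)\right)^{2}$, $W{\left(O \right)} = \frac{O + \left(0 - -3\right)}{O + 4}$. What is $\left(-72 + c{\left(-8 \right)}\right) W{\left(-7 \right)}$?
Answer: $\frac{736}{3} \approx 245.33$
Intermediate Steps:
$W{\left(O \right)} = \frac{3 + O}{4 + O}$ ($W{\left(O \right)} = \frac{O + \left(0 + 3\right)}{4 + O} = \frac{O + 3}{4 + O} = \frac{3 + O}{4 + O}$)
$c{\left(v \right)} = 4 v^{2}$ ($c{\left(v \right)} = \left(v + \left(v + 0\right)\right)^{2} = \left(v + v\right)^{2} = \left(2 v\right)^{2} = 4 v^{2}$)
$\left(-72 + c{\left(-8 \right)}\right) W{\left(-7 \right)} = \left(-72 + 4 \left(-8\right)^{2}\right) \frac{3 - 7}{4 - 7} = \left(-72 + 4 \cdot 64\right) \frac{1}{-3} \left(-4\right) = \left(-72 + 256\right) \left(\left(- \frac{1}{3}\right) \left(-4\right)\right) = 184 \cdot \frac{4}{3} = \frac{736}{3}$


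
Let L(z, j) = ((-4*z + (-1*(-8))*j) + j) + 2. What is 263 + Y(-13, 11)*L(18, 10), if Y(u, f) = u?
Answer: 3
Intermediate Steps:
L(z, j) = 2 - 4*z + 9*j (L(z, j) = ((-4*z + 8*j) + j) + 2 = (-4*z + 9*j) + 2 = 2 - 4*z + 9*j)
263 + Y(-13, 11)*L(18, 10) = 263 - 13*(2 - 4*18 + 9*10) = 263 - 13*(2 - 72 + 90) = 263 - 13*20 = 263 - 260 = 3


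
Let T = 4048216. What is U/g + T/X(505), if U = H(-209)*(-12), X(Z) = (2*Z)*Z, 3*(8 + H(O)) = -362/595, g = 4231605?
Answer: 40770593029132/5136825709995 ≈ 7.9369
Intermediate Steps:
H(O) = -14642/1785 (H(O) = -8 + (-362/595)/3 = -8 + (-362*1/595)/3 = -8 + (1/3)*(-362/595) = -8 - 362/1785 = -14642/1785)
X(Z) = 2*Z**2
U = 58568/595 (U = -14642/1785*(-12) = 58568/595 ≈ 98.434)
U/g + T/X(505) = (58568/595)/4231605 + 4048216/((2*505**2)) = (58568/595)*(1/4231605) + 4048216/((2*255025)) = 58568/2517804975 + 4048216/510050 = 58568/2517804975 + 4048216*(1/510050) = 58568/2517804975 + 2024108/255025 = 40770593029132/5136825709995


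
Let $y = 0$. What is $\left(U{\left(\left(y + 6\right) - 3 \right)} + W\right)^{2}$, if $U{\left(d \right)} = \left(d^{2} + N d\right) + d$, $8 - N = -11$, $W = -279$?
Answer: $44100$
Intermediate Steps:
$N = 19$ ($N = 8 - -11 = 8 + 11 = 19$)
$U{\left(d \right)} = d^{2} + 20 d$ ($U{\left(d \right)} = \left(d^{2} + 19 d\right) + d = d^{2} + 20 d$)
$\left(U{\left(\left(y + 6\right) - 3 \right)} + W\right)^{2} = \left(\left(\left(0 + 6\right) - 3\right) \left(20 + \left(\left(0 + 6\right) - 3\right)\right) - 279\right)^{2} = \left(\left(6 - 3\right) \left(20 + \left(6 - 3\right)\right) - 279\right)^{2} = \left(3 \left(20 + 3\right) - 279\right)^{2} = \left(3 \cdot 23 - 279\right)^{2} = \left(69 - 279\right)^{2} = \left(-210\right)^{2} = 44100$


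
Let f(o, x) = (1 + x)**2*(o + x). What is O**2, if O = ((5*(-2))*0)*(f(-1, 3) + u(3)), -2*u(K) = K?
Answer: 0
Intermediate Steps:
u(K) = -K/2
O = 0 (O = ((5*(-2))*0)*((1 + 3)**2*(-1 + 3) - 1/2*3) = (-10*0)*(4**2*2 - 3/2) = 0*(16*2 - 3/2) = 0*(32 - 3/2) = 0*(61/2) = 0)
O**2 = 0**2 = 0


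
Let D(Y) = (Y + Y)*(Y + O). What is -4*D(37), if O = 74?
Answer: -32856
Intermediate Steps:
D(Y) = 2*Y*(74 + Y) (D(Y) = (Y + Y)*(Y + 74) = (2*Y)*(74 + Y) = 2*Y*(74 + Y))
-4*D(37) = -8*37*(74 + 37) = -8*37*111 = -4*8214 = -32856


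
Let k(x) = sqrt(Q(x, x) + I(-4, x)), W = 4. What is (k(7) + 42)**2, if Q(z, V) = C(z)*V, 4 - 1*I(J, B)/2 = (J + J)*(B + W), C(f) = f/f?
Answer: (42 + sqrt(191))**2 ≈ 3115.9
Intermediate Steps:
C(f) = 1
I(J, B) = 8 - 4*J*(4 + B) (I(J, B) = 8 - 2*(J + J)*(B + 4) = 8 - 2*2*J*(4 + B) = 8 - 4*J*(4 + B))
Q(z, V) = V (Q(z, V) = 1*V = V)
k(x) = sqrt(72 + 17*x) (k(x) = sqrt(x + (8 - 16*(-4) - 4*x*(-4))) = sqrt(x + (8 + 64 + 16*x)) = sqrt(x + (72 + 16*x)) = sqrt(72 + 17*x))
(k(7) + 42)**2 = (sqrt(72 + 17*7) + 42)**2 = (sqrt(72 + 119) + 42)**2 = (sqrt(191) + 42)**2 = (42 + sqrt(191))**2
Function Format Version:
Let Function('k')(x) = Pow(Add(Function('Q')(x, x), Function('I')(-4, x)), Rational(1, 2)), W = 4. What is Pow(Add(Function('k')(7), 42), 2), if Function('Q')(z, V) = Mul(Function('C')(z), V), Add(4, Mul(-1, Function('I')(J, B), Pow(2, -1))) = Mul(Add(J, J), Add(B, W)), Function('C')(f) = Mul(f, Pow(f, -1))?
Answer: Pow(Add(42, Pow(191, Rational(1, 2))), 2) ≈ 3115.9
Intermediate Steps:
Function('C')(f) = 1
Function('I')(J, B) = Add(8, Mul(-4, J, Add(4, B))) (Function('I')(J, B) = Add(8, Mul(-2, Mul(Add(J, J), Add(B, 4)))) = Add(8, Mul(-2, Mul(Mul(2, J), Add(4, B)))) = Add(8, Mul(-2, Mul(2, J, Add(4, B)))) = Add(8, Mul(-4, J, Add(4, B))))
Function('Q')(z, V) = V (Function('Q')(z, V) = Mul(1, V) = V)
Function('k')(x) = Pow(Add(72, Mul(17, x)), Rational(1, 2)) (Function('k')(x) = Pow(Add(x, Add(8, Mul(-16, -4), Mul(-4, x, -4))), Rational(1, 2)) = Pow(Add(x, Add(8, 64, Mul(16, x))), Rational(1, 2)) = Pow(Add(x, Add(72, Mul(16, x))), Rational(1, 2)) = Pow(Add(72, Mul(17, x)), Rational(1, 2)))
Pow(Add(Function('k')(7), 42), 2) = Pow(Add(Pow(Add(72, Mul(17, 7)), Rational(1, 2)), 42), 2) = Pow(Add(Pow(Add(72, 119), Rational(1, 2)), 42), 2) = Pow(Add(Pow(191, Rational(1, 2)), 42), 2) = Pow(Add(42, Pow(191, Rational(1, 2))), 2)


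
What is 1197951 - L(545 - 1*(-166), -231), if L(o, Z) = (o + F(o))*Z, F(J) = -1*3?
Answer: 1361499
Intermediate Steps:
F(J) = -3
L(o, Z) = Z*(-3 + o) (L(o, Z) = (o - 3)*Z = (-3 + o)*Z = Z*(-3 + o))
1197951 - L(545 - 1*(-166), -231) = 1197951 - (-231)*(-3 + (545 - 1*(-166))) = 1197951 - (-231)*(-3 + (545 + 166)) = 1197951 - (-231)*(-3 + 711) = 1197951 - (-231)*708 = 1197951 - 1*(-163548) = 1197951 + 163548 = 1361499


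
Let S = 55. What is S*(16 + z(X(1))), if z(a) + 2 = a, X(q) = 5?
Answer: 1045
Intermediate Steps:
z(a) = -2 + a
S*(16 + z(X(1))) = 55*(16 + (-2 + 5)) = 55*(16 + 3) = 55*19 = 1045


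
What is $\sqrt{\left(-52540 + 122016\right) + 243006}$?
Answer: $\sqrt{312482} \approx 559.0$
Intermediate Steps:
$\sqrt{\left(-52540 + 122016\right) + 243006} = \sqrt{69476 + 243006} = \sqrt{312482}$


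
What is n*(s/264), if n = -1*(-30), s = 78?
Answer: 195/22 ≈ 8.8636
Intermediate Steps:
n = 30
n*(s/264) = 30*(78/264) = 30*(78*(1/264)) = 30*(13/44) = 195/22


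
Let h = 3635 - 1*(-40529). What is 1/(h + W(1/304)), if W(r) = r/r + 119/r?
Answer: 1/80341 ≈ 1.2447e-5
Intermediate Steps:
h = 44164 (h = 3635 + 40529 = 44164)
W(r) = 1 + 119/r
1/(h + W(1/304)) = 1/(44164 + (119 + 1/304)/(1/304)) = 1/(44164 + 304*(36177/304)) = 1/(44164 + 36177) = 1/80341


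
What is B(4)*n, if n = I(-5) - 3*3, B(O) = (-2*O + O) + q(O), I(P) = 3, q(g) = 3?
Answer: 6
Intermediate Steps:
B(O) = 3 - O (B(O) = (-2*O + O) + 3 = -O + 3 = 3 - O)
n = -6 (n = 3 - 3*3 = 3 - 9 = -6)
B(4)*n = (3 - 1*4)*(-6) = (3 - 4)*(-6) = -1*(-6) = 6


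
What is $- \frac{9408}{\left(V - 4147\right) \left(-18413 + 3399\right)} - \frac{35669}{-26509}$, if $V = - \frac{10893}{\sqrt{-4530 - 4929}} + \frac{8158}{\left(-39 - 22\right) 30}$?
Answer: $\frac{4063224710664437103969863}{3020104269814529659389103} - \frac{14299990538400 i \sqrt{1051}}{113927506500227457067} \approx 1.3454 - 4.0692 \cdot 10^{-6} i$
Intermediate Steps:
$V = - \frac{4079}{915} + \frac{3631 i \sqrt{1051}}{1051}$ ($V = - \frac{10893}{\sqrt{-9459}} + \frac{8158}{\left(-61\right) 30} = - \frac{10893}{3 i \sqrt{1051}} + \frac{8158}{-1830} = - 10893 \left(- \frac{i \sqrt{1051}}{3153}\right) + 8158 \left(- \frac{1}{1830}\right) = \frac{3631 i \sqrt{1051}}{1051} - \frac{4079}{915} = - \frac{4079}{915} + \frac{3631 i \sqrt{1051}}{1051} \approx -4.4579 + 112.0 i$)
$- \frac{9408}{\left(V - 4147\right) \left(-18413 + 3399\right)} - \frac{35669}{-26509} = - \frac{9408}{\left(\left(- \frac{4079}{915} + \frac{3631 i \sqrt{1051}}{1051}\right) - 4147\right) \left(-18413 + 3399\right)} - \frac{35669}{-26509} = - \frac{9408}{\left(- \frac{3798584}{915} + \frac{3631 i \sqrt{1051}}{1051}\right) \left(-15014\right)} - - \frac{35669}{26509} = - \frac{9408}{\frac{57031940176}{915} - \frac{54515834 i \sqrt{1051}}{1051}} + \frac{35669}{26509} = \frac{35669}{26509} - \frac{9408}{\frac{57031940176}{915} - \frac{54515834 i \sqrt{1051}}{1051}}$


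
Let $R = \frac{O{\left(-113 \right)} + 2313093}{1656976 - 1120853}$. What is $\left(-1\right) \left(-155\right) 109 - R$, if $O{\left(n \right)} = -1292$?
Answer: $\frac{9055486284}{536123} \approx 16891.0$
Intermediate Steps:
$R = \frac{2311801}{536123}$ ($R = \frac{-1292 + 2313093}{1656976 - 1120853} = \frac{2311801}{536123} \approx 4.3121$)
$\left(-1\right) \left(-155\right) 109 - R = \left(-1\right) \left(-155\right) 109 - \frac{2311801}{536123} = 155 \cdot 109 - \frac{2311801}{536123} = 16895 - \frac{2311801}{536123} = \frac{9055486284}{536123}$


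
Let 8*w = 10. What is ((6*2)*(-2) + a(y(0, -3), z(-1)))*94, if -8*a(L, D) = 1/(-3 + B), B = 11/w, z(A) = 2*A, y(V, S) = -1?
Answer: -261931/116 ≈ -2258.0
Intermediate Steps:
w = 5/4 (w = (⅛)*10 = 5/4 ≈ 1.2500)
B = 44/5 (B = 11/(5/4) = 11*(⅘) = 44/5 ≈ 8.8000)
a(L, D) = -5/232 (a(L, D) = -1/(8*(-3 + 44/5)) = -1/(8*29/5) = -⅛*5/29 = -5/232)
((6*2)*(-2) + a(y(0, -3), z(-1)))*94 = ((6*2)*(-2) - 5/232)*94 = (12*(-2) - 5/232)*94 = (-24 - 5/232)*94 = -5573/232*94 = -261931/116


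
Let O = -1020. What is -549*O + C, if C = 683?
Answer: 560663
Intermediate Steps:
-549*O + C = -549*(-1020) + 683 = 559980 + 683 = 560663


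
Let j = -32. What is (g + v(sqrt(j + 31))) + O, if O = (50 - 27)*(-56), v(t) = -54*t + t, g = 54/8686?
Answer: -5593757/4343 - 53*I ≈ -1288.0 - 53.0*I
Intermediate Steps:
g = 27/4343 (g = 54*(1/8686) = 27/4343 ≈ 0.0062169)
v(t) = -53*t
O = -1288 (O = 23*(-56) = -1288)
(g + v(sqrt(j + 31))) + O = (27/4343 - 53*sqrt(-32 + 31)) - 1288 = (27/4343 - 53*I) - 1288 = -5593757/4343 - 53*I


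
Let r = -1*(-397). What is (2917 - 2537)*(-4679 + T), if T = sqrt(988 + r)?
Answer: -1778020 + 380*sqrt(1385) ≈ -1.7639e+6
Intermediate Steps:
r = 397
T = sqrt(1385) (T = sqrt(988 + 397) = sqrt(1385) ≈ 37.216)
(2917 - 2537)*(-4679 + T) = (2917 - 2537)*(-4679 + sqrt(1385)) = 380*(-4679 + sqrt(1385)) = -1778020 + 380*sqrt(1385)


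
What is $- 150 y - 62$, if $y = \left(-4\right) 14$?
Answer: $8338$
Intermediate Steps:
$y = -56$
$- 150 y - 62 = \left(-150\right) \left(-56\right) - 62 = 8400 - 62 = 8338$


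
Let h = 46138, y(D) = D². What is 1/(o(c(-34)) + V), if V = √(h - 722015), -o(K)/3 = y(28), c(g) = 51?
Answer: -2352/6207781 - I*√675877/6207781 ≈ -0.00037888 - 0.00013243*I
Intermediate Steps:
o(K) = -2352 (o(K) = -3*28² = -3*784 = -2352)
V = I*√675877 (V = √(46138 - 722015) = √(-675877) = I*√675877 ≈ 822.12*I)
1/(o(c(-34)) + V) = 1/(-2352 + I*√675877)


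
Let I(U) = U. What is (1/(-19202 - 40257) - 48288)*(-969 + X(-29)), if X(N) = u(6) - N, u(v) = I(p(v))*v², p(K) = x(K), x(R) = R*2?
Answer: 1458547346044/59459 ≈ 2.4530e+7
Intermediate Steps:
x(R) = 2*R
p(K) = 2*K
u(v) = 2*v³ (u(v) = (2*v)*v² = 2*v³)
X(N) = 432 - N (X(N) = 2*6³ - N = 2*216 - N = 432 - N)
(1/(-19202 - 40257) - 48288)*(-969 + X(-29)) = (1/(-19202 - 40257) - 48288)*(-969 + (432 - 1*(-29))) = (1/(-59459) - 48288)*(-969 + (432 + 29)) = (-1/59459 - 48288)*(-969 + 461) = -2871156193/59459*(-508) = 1458547346044/59459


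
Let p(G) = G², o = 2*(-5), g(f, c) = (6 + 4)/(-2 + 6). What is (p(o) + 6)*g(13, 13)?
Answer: 265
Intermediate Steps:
g(f, c) = 5/2 (g(f, c) = 10/4 = 10*(¼) = 5/2)
o = -10
(p(o) + 6)*g(13, 13) = ((-10)² + 6)*(5/2) = (100 + 6)*(5/2) = 106*(5/2) = 265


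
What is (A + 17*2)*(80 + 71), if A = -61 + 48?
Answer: 3171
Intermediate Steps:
A = -13
(A + 17*2)*(80 + 71) = (-13 + 17*2)*(80 + 71) = (-13 + 34)*151 = 21*151 = 3171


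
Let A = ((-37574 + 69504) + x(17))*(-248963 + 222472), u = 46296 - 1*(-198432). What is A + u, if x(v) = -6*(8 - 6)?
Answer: -845295010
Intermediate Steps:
u = 244728 (u = 46296 + 198432 = 244728)
x(v) = -12 (x(v) = -6*2 = -12)
A = -845539738 (A = ((-37574 + 69504) - 12)*(-248963 + 222472) = (31930 - 12)*(-26491) = 31918*(-26491) = -845539738)
A + u = -845539738 + 244728 = -845295010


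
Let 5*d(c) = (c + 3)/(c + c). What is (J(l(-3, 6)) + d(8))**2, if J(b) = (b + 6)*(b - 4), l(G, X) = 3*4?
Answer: 132963961/6400 ≈ 20776.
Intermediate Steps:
d(c) = (3 + c)/(10*c) (d(c) = ((c + 3)/(c + c))/5 = ((3 + c)/((2*c)))/5 = ((3 + c)*(1/(2*c)))/5 = ((3 + c)/(2*c))/5 = (3 + c)/(10*c))
l(G, X) = 12
J(b) = (-4 + b)*(6 + b) (J(b) = (6 + b)*(-4 + b) = (-4 + b)*(6 + b))
(J(l(-3, 6)) + d(8))**2 = ((-24 + 12**2 + 2*12) + (1/10)*(3 + 8)/8)**2 = ((-24 + 144 + 24) + (1/10)*(1/8)*11)**2 = (144 + 11/80)**2 = (11531/80)**2 = 132963961/6400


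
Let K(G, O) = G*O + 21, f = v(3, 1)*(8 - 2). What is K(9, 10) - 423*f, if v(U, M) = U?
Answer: -7503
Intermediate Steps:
f = 18 (f = 3*(8 - 2) = 3*6 = 18)
K(G, O) = 21 + G*O
K(9, 10) - 423*f = (21 + 9*10) - 423*18 = (21 + 90) - 7614 = 111 - 7614 = -7503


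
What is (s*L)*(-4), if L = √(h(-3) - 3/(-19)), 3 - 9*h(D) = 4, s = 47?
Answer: -376*√38/57 ≈ -40.664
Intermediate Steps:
h(D) = -⅑ (h(D) = ⅓ - ⅑*4 = ⅓ - 4/9 = -⅑)
L = 2*√38/57 (L = √(-⅑ - 3/(-19)) = √(-⅑ - 3*(-1/19)) = √(-⅑ + 3/19) = √(8/171) = 2*√38/57 ≈ 0.21630)
(s*L)*(-4) = (47*(2*√38/57))*(-4) = (94*√38/57)*(-4) = -376*√38/57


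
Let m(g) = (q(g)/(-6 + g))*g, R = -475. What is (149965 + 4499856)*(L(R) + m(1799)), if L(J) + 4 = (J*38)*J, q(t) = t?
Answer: 6499588686816069/163 ≈ 3.9875e+13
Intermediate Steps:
L(J) = -4 + 38*J² (L(J) = -4 + (J*38)*J = -4 + (38*J)*J = -4 + 38*J²)
m(g) = g²/(-6 + g) (m(g) = (g/(-6 + g))*g = g²/(-6 + g))
(149965 + 4499856)*(L(R) + m(1799)) = (149965 + 4499856)*((-4 + 38*(-475)²) + 1799²/(-6 + 1799)) = 4649821*((-4 + 38*225625) + 3236401/1793) = 4649821*((-4 + 8573750) + 3236401*(1/1793)) = 4649821*(8573746 + 3236401/1793) = 4649821*(15375962979/1793) = 6499588686816069/163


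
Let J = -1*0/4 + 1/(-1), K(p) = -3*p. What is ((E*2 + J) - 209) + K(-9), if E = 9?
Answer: -165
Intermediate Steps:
J = -1 (J = 0*(1/4) + 1*(-1) = 0 - 1 = -1)
((E*2 + J) - 209) + K(-9) = ((9*2 - 1) - 209) - 3*(-9) = ((18 - 1) - 209) + 27 = (17 - 209) + 27 = -192 + 27 = -165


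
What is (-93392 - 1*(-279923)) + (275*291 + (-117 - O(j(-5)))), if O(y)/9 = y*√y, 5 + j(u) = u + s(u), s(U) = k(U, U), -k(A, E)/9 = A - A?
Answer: 266439 + 90*I*√10 ≈ 2.6644e+5 + 284.6*I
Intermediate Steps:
k(A, E) = 0 (k(A, E) = -9*(A - A) = -9*0 = 0)
s(U) = 0
j(u) = -5 + u (j(u) = -5 + (u + 0) = -5 + u)
O(y) = 9*y^(3/2) (O(y) = 9*(y*√y) = 9*y^(3/2))
(-93392 - 1*(-279923)) + (275*291 + (-117 - O(j(-5)))) = (-93392 - 1*(-279923)) + (275*291 + (-117 - 9*(-5 - 5)^(3/2))) = (-93392 + 279923) + (80025 + (-117 - 9*(-10)^(3/2))) = 186531 + (80025 + (-117 - 9*(-10*I*√10))) = 186531 + (80025 + (-117 - (-90)*I*√10)) = 186531 + (80025 + (-117 + 90*I*√10)) = 186531 + (79908 + 90*I*√10) = 266439 + 90*I*√10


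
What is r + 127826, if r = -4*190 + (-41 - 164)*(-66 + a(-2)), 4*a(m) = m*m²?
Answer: 141006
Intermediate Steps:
a(m) = m³/4 (a(m) = (m*m²)/4 = m³/4)
r = 13180 (r = -4*190 + (-41 - 164)*(-66 + (¼)*(-2)³) = -760 - 205*(-66 + (¼)*(-8)) = -760 - 205*(-66 - 2) = -760 - 205*(-68) = -760 + 13940 = 13180)
r + 127826 = 13180 + 127826 = 141006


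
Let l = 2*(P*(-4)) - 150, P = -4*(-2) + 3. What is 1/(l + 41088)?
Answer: 1/40850 ≈ 2.4480e-5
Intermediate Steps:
P = 11 (P = 8 + 3 = 11)
l = -238 (l = 2*(11*(-4)) - 150 = 2*(-44) - 150 = -88 - 150 = -238)
1/(l + 41088) = 1/(-238 + 41088) = 1/40850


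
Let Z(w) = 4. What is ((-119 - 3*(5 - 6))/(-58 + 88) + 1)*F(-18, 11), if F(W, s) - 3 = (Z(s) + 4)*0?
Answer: -43/5 ≈ -8.6000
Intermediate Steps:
F(W, s) = 3 (F(W, s) = 3 + (4 + 4)*0 = 3 + 8*0 = 3 + 0 = 3)
((-119 - 3*(5 - 6))/(-58 + 88) + 1)*F(-18, 11) = ((-119 - 3*(5 - 6))/(-58 + 88) + 1)*3 = ((-119 - 3*(-1))/30 + 1)*3 = ((-119 + 3)*(1/30) + 1)*3 = (-116*1/30 + 1)*3 = (-58/15 + 1)*3 = -43/15*3 = -43/5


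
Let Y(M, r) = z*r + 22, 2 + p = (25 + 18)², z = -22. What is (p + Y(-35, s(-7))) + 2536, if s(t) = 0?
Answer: 4405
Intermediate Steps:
p = 1847 (p = -2 + (25 + 18)² = -2 + 43² = -2 + 1849 = 1847)
Y(M, r) = 22 - 22*r (Y(M, r) = -22*r + 22 = 22 - 22*r)
(p + Y(-35, s(-7))) + 2536 = (1847 + (22 - 22*0)) + 2536 = (1847 + (22 + 0)) + 2536 = (1847 + 22) + 2536 = 1869 + 2536 = 4405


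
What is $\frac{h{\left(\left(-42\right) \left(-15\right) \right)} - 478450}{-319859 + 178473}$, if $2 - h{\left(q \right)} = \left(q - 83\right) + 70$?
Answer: $\frac{479065}{141386} \approx 3.3883$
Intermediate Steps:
$h{\left(q \right)} = 15 - q$ ($h{\left(q \right)} = 2 - \left(\left(q - 83\right) + 70\right) = 2 - \left(\left(-83 + q\right) + 70\right) = 2 - \left(-13 + q\right) = 15 - q$)
$\frac{h{\left(\left(-42\right) \left(-15\right) \right)} - 478450}{-319859 + 178473} = \frac{\left(15 - \left(-42\right) \left(-15\right)\right) - 478450}{-319859 + 178473} = \frac{\left(15 - 630\right) - 478450}{-141386} = \left(\left(15 - 630\right) - 478450\right) \left(- \frac{1}{141386}\right) = \left(-615 - 478450\right) \left(- \frac{1}{141386}\right) = \left(-479065\right) \left(- \frac{1}{141386}\right) = \frac{479065}{141386}$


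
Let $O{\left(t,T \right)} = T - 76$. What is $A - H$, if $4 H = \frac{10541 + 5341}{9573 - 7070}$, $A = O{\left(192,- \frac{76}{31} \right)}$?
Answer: $- \frac{12420763}{155186} \approx -80.038$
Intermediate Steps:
$O{\left(t,T \right)} = -76 + T$ ($O{\left(t,T \right)} = T - 76 = -76 + T$)
$A = - \frac{2432}{31}$ ($A = -76 - \frac{76}{31} = - \frac{2432}{31} \approx -78.452$)
$H = \frac{7941}{5006}$ ($H = \frac{\left(10541 + 5341\right) \frac{1}{9573 - 7070}}{4} = \frac{15882 \cdot \frac{1}{2503}}{4} = \frac{1}{4} \cdot \frac{15882}{2503} = \frac{7941}{5006} \approx 1.5863$)
$A - H = - \frac{2432}{31} - \frac{7941}{5006} = - \frac{12420763}{155186}$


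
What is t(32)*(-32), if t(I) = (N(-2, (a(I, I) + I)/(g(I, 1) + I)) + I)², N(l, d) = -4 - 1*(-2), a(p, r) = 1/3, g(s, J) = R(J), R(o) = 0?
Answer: -28800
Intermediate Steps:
g(s, J) = 0
a(p, r) = ⅓
N(l, d) = -2 (N(l, d) = -4 + 2 = -2)
t(I) = (-2 + I)²
t(32)*(-32) = (-2 + 32)²*(-32) = 30²*(-32) = 900*(-32) = -28800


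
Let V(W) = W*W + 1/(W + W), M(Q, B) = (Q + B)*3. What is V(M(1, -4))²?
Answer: 2122849/324 ≈ 6552.0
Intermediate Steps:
M(Q, B) = 3*B + 3*Q (M(Q, B) = (B + Q)*3 = 3*B + 3*Q)
V(W) = W² + 1/(2*W)
V(M(1, -4))² = ((½ + (3*(-4) + 3*1)³)/(3*(-4) + 3*1))² = ((½ + (-12 + 3)³)/(-12 + 3))² = ((½ + (-9)³)/(-9))² = (-(½ - 729)/9)² = (-⅑*(-1457/2))² = (1457/18)² = 2122849/324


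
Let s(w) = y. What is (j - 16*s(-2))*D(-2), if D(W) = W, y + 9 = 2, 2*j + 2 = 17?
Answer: -239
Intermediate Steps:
j = 15/2 (j = -1 + (1/2)*17 = -1 + 17/2 = 15/2 ≈ 7.5000)
y = -7 (y = -9 + 2 = -7)
s(w) = -7
(j - 16*s(-2))*D(-2) = (15/2 - 16*(-7))*(-2) = (15/2 + 112)*(-2) = (239/2)*(-2) = -239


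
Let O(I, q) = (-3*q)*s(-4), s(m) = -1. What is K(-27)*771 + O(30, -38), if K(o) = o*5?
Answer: -104199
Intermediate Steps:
K(o) = 5*o
O(I, q) = 3*q (O(I, q) = -3*q*(-1) = 3*q)
K(-27)*771 + O(30, -38) = (5*(-27))*771 + 3*(-38) = -135*771 - 114 = -104085 - 114 = -104199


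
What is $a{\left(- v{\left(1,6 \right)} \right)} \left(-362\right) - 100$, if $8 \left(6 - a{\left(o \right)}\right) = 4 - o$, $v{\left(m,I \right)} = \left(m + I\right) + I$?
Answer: $- \frac{6011}{4} \approx -1502.8$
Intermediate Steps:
$v{\left(m,I \right)} = m + 2 I$ ($v{\left(m,I \right)} = \left(I + m\right) + I = m + 2 I$)
$a{\left(o \right)} = \frac{11}{2} + \frac{o}{8}$ ($a{\left(o \right)} = 6 - \frac{4 - o}{8} = 6 + \left(- \frac{1}{2} + \frac{o}{8}\right) = \frac{11}{2} + \frac{o}{8}$)
$a{\left(- v{\left(1,6 \right)} \right)} \left(-362\right) - 100 = \left(\frac{11}{2} + \frac{\left(-1\right) \left(1 + 2 \cdot 6\right)}{8}\right) \left(-362\right) - 100 = \left(\frac{11}{2} + \frac{\left(-1\right) \left(1 + 12\right)}{8}\right) \left(-362\right) - 100 = \left(\frac{11}{2} + \frac{\left(-1\right) 13}{8}\right) \left(-362\right) - 100 = \left(\frac{11}{2} + \frac{1}{8} \left(-13\right)\right) \left(-362\right) - 100 = \left(\frac{11}{2} - \frac{13}{8}\right) \left(-362\right) - 100 = \frac{31}{8} \left(-362\right) - 100 = - \frac{5611}{4} - 100 = - \frac{6011}{4}$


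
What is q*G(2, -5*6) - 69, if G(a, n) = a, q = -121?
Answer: -311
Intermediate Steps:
q*G(2, -5*6) - 69 = -121*2 - 69 = -242 - 69 = -311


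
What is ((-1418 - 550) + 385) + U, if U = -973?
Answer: -2556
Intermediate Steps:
((-1418 - 550) + 385) + U = ((-1418 - 550) + 385) - 973 = (-1968 + 385) - 973 = -1583 - 973 = -2556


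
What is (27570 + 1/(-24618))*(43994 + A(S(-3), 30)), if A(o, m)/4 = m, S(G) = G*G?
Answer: 14970488638763/12309 ≈ 1.2162e+9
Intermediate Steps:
S(G) = G**2
A(o, m) = 4*m
(27570 + 1/(-24618))*(43994 + A(S(-3), 30)) = (27570 + 1/(-24618))*(43994 + 4*30) = (27570 - 1/24618)*(43994 + 120) = (678718259/24618)*44114 = 14970488638763/12309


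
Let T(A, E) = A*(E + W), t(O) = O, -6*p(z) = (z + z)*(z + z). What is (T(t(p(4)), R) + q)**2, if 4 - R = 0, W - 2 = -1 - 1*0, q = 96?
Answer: 16384/9 ≈ 1820.4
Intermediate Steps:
p(z) = -2*z**2/3 (p(z) = -(z + z)*(z + z)/6 = -2*z*2*z/6 = -2*z**2/3)
W = 1 (W = 2 + (-1 - 1*0) = 2 + (-1 + 0) = 2 - 1 = 1)
R = 4 (R = 4 - 1*0 = 4 + 0 = 4)
T(A, E) = A*(1 + E) (T(A, E) = A*(E + 1) = A*(1 + E))
(T(t(p(4)), R) + q)**2 = ((-2/3*4**2)*(1 + 4) + 96)**2 = (-2/3*16*5 + 96)**2 = (-32/3*5 + 96)**2 = (-160/3 + 96)**2 = (128/3)**2 = 16384/9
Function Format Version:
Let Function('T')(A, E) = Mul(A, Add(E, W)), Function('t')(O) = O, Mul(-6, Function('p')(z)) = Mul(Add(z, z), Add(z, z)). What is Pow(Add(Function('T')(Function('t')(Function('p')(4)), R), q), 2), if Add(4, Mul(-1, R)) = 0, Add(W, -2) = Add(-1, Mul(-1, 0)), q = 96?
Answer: Rational(16384, 9) ≈ 1820.4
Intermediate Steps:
Function('p')(z) = Mul(Rational(-2, 3), Pow(z, 2)) (Function('p')(z) = Mul(Rational(-1, 6), Mul(Add(z, z), Add(z, z))) = Mul(Rational(-1, 6), Mul(Mul(2, z), Mul(2, z))) = Mul(Rational(-1, 6), Mul(4, Pow(z, 2))) = Mul(Rational(-2, 3), Pow(z, 2)))
W = 1 (W = Add(2, Add(-1, Mul(-1, 0))) = Add(2, Add(-1, 0)) = Add(2, -1) = 1)
R = 4 (R = Add(4, Mul(-1, 0)) = Add(4, 0) = 4)
Function('T')(A, E) = Mul(A, Add(1, E)) (Function('T')(A, E) = Mul(A, Add(E, 1)) = Mul(A, Add(1, E)))
Pow(Add(Function('T')(Function('t')(Function('p')(4)), R), q), 2) = Pow(Add(Mul(Mul(Rational(-2, 3), Pow(4, 2)), Add(1, 4)), 96), 2) = Pow(Add(Mul(Mul(Rational(-2, 3), 16), 5), 96), 2) = Pow(Add(Mul(Rational(-32, 3), 5), 96), 2) = Pow(Add(Rational(-160, 3), 96), 2) = Pow(Rational(128, 3), 2) = Rational(16384, 9)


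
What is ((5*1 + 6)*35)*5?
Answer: 1925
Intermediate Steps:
((5*1 + 6)*35)*5 = ((5 + 6)*35)*5 = (11*35)*5 = 385*5 = 1925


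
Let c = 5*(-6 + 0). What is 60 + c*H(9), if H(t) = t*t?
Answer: -2370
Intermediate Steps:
H(t) = t**2
c = -30 (c = 5*(-6) = -30)
60 + c*H(9) = 60 - 30*9**2 = 60 - 30*81 = 60 - 2430 = -2370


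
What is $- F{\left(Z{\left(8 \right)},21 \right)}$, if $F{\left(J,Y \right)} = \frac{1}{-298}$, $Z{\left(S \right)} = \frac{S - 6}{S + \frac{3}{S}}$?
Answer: $\frac{1}{298} \approx 0.0033557$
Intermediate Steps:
$Z{\left(S \right)} = \frac{-6 + S}{S + \frac{3}{S}}$
$F{\left(J,Y \right)} = - \frac{1}{298}$
$- F{\left(Z{\left(8 \right)},21 \right)} = \left(-1\right) \left(- \frac{1}{298}\right) = \frac{1}{298}$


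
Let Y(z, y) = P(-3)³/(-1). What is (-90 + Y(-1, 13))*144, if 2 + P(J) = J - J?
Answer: -11808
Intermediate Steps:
P(J) = -2 (P(J) = -2 + (J - J) = -2 + 0 = -2)
Y(z, y) = 8 (Y(z, y) = (-2)³/(-1) = -8*(-1) = 8)
(-90 + Y(-1, 13))*144 = (-90 + 8)*144 = -82*144 = -11808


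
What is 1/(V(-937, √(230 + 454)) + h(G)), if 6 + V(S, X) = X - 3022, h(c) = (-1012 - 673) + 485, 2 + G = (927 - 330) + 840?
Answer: -1057/4468825 - 3*√19/8937650 ≈ -0.00023799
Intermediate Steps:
G = 1435 (G = -2 + ((927 - 330) + 840) = -2 + (597 + 840) = -2 + 1437 = 1435)
h(c) = -1200 (h(c) = -1685 + 485 = -1200)
V(S, X) = -3028 + X (V(S, X) = -6 + (X - 3022) = -6 + (-3022 + X) = -3028 + X)
1/(V(-937, √(230 + 454)) + h(G)) = 1/((-3028 + √(230 + 454)) - 1200) = 1/((-3028 + √684) - 1200) = 1/((-3028 + 6*√19) - 1200) = 1/(-4228 + 6*√19)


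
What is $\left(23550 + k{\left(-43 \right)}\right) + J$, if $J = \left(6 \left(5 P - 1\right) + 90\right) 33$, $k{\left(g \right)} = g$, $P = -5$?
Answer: $21329$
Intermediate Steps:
$J = -2178$ ($J = \left(6 \left(5 \left(-5\right) - 1\right) + 90\right) 33 = \left(6 \left(-25 - 1\right) + 90\right) 33 = \left(6 \left(-26\right) + 90\right) 33 = \left(-156 + 90\right) 33 = \left(-66\right) 33 = -2178$)
$\left(23550 + k{\left(-43 \right)}\right) + J = \left(23550 - 43\right) - 2178 = 23507 - 2178 = 21329$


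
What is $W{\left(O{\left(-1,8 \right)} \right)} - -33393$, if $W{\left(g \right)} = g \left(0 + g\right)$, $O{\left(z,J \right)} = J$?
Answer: $33457$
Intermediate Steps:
$W{\left(g \right)} = g^{2}$ ($W{\left(g \right)} = g g = g^{2}$)
$W{\left(O{\left(-1,8 \right)} \right)} - -33393 = 8^{2} - -33393 = 64 + 33393 = 33457$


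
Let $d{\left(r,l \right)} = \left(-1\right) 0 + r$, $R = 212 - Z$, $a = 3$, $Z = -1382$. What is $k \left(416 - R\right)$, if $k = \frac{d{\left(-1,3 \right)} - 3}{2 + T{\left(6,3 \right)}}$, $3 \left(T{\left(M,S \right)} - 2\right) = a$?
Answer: $\frac{4712}{5} \approx 942.4$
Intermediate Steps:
$T{\left(M,S \right)} = 3$ ($T{\left(M,S \right)} = 2 + \frac{1}{3} \cdot 3 = 2 + 1 = 3$)
$R = 1594$ ($R = 212 - -1382 = 212 + 1382 = 1594$)
$d{\left(r,l \right)} = r$ ($d{\left(r,l \right)} = 0 + r = r$)
$k = - \frac{4}{5}$ ($k = \frac{-1 - 3}{2 + 3} = - \frac{4}{5} \approx -0.8$)
$k \left(416 - R\right) = - \frac{4 \left(416 - 1594\right)}{5} = \left(- \frac{4}{5}\right) \left(-1178\right) = \frac{4712}{5}$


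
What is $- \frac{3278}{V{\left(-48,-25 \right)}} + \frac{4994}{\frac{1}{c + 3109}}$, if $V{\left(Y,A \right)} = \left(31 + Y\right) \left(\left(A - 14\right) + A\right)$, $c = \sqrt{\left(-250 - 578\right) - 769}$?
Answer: $\frac{8446330585}{544} + 4994 i \sqrt{1597} \approx 1.5526 \cdot 10^{7} + 1.9957 \cdot 10^{5} i$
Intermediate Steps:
$c = i \sqrt{1597}$ ($c = \sqrt{\left(-250 - 578\right) - 769} = \sqrt{-828 - 769} = \sqrt{-1597} = i \sqrt{1597} \approx 39.962 i$)
$V{\left(Y,A \right)} = \left(-14 + 2 A\right) \left(31 + Y\right)$ ($V{\left(Y,A \right)} = \left(31 + Y\right) \left(\left(-14 + A\right) + A\right) = \left(31 + Y\right) \left(-14 + 2 A\right) = \left(-14 + 2 A\right) \left(31 + Y\right)$)
$- \frac{3278}{V{\left(-48,-25 \right)}} + \frac{4994}{\frac{1}{c + 3109}} = - \frac{3278}{-434 - -672 + 62 \left(-25\right) + 2 \left(-25\right) \left(-48\right)} + \frac{4994}{\frac{1}{i \sqrt{1597} + 3109}} = - \frac{3278}{-434 + 672 - 1550 + 2400} + \frac{4994}{\frac{1}{3109 + i \sqrt{1597}}} = - \frac{3278}{1088} + 4994 \left(3109 + i \sqrt{1597}\right) = \left(-3278\right) \frac{1}{1088} + \left(15526346 + 4994 i \sqrt{1597}\right) = - \frac{1639}{544} + \left(15526346 + 4994 i \sqrt{1597}\right) = \frac{8446330585}{544} + 4994 i \sqrt{1597}$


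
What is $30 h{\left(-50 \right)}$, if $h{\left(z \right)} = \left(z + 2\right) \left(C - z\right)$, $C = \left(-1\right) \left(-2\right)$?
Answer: $-74880$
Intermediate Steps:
$C = 2$
$h{\left(z \right)} = \left(2 + z\right) \left(2 - z\right)$ ($h{\left(z \right)} = \left(z + 2\right) \left(2 - z\right) = \left(2 + z\right) \left(2 - z\right)$)
$30 h{\left(-50 \right)} = 30 \left(4 - \left(-50\right)^{2}\right) = 30 \left(4 - 2500\right) = 30 \left(-2496\right) = -74880$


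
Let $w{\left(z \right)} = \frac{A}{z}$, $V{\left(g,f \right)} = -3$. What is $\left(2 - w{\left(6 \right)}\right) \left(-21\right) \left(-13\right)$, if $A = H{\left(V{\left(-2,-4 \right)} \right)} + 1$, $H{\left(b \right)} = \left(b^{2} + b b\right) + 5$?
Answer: $-546$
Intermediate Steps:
$H{\left(b \right)} = 5 + 2 b^{2}$ ($H{\left(b \right)} = \left(b^{2} + b^{2}\right) + 5 = 2 b^{2} + 5 = 5 + 2 b^{2}$)
$A = 24$ ($A = \left(5 + 2 \left(-3\right)^{2}\right) + 1 = \left(5 + 2 \cdot 9\right) + 1 = \left(5 + 18\right) + 1 = 23 + 1 = 24$)
$w{\left(z \right)} = \frac{24}{z}$
$\left(2 - w{\left(6 \right)}\right) \left(-21\right) \left(-13\right) = \left(2 - \frac{24}{6}\right) \left(-21\right) \left(-13\right) = \left(2 - 24 \cdot \frac{1}{6}\right) \left(-21\right) \left(-13\right) = \left(2 - 4\right) \left(-21\right) \left(-13\right) = \left(-2\right) \left(-21\right) \left(-13\right) = 42 \left(-13\right) = -546$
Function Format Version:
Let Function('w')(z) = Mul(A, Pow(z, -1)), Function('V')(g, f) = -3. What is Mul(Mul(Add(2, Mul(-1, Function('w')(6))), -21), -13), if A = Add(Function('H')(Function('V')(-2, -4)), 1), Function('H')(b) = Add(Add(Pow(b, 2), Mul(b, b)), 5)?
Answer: -546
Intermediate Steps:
Function('H')(b) = Add(5, Mul(2, Pow(b, 2))) (Function('H')(b) = Add(Add(Pow(b, 2), Pow(b, 2)), 5) = Add(Mul(2, Pow(b, 2)), 5) = Add(5, Mul(2, Pow(b, 2))))
A = 24 (A = Add(Add(5, Mul(2, Pow(-3, 2))), 1) = Add(Add(5, Mul(2, 9)), 1) = Add(Add(5, 18), 1) = Add(23, 1) = 24)
Function('w')(z) = Mul(24, Pow(z, -1))
Mul(Mul(Add(2, Mul(-1, Function('w')(6))), -21), -13) = Mul(Mul(Add(2, Mul(-1, Mul(24, Pow(6, -1)))), -21), -13) = Mul(Mul(Add(2, Mul(-1, Mul(24, Rational(1, 6)))), -21), -13) = Mul(Mul(Add(2, Mul(-1, 4)), -21), -13) = Mul(Mul(Add(2, -4), -21), -13) = Mul(Mul(-2, -21), -13) = Mul(42, -13) = -546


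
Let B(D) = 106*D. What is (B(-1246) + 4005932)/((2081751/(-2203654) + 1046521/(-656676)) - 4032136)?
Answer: -2802902736237472512/2917427013811916777 ≈ -0.96074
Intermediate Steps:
(B(-1246) + 4005932)/((2081751/(-2203654) + 1046521/(-656676)) - 4032136) = (106*(-1246) + 4005932)/((2081751/(-2203654) + 1046521/(-656676)) - 4032136) = (-132076 + 4005932)/((2081751*(-1/2203654) + 1046521*(-1/656676)) - 4032136) = 3873856/((-2081751/2203654 - 1046521/656676) - 4032136) = 3873856/(-1836603053705/723543347052 - 4032136) = 3873856/(-2917427013811916777/723543347052) = 3873856*(-723543347052/2917427013811916777) = -2802902736237472512/2917427013811916777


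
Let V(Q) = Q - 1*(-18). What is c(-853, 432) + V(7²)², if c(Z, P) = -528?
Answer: 3961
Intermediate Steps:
V(Q) = 18 + Q (V(Q) = Q + 18 = 18 + Q)
c(-853, 432) + V(7²)² = -528 + (18 + 7²)² = -528 + (18 + 49)² = -528 + 67² = -528 + 4489 = 3961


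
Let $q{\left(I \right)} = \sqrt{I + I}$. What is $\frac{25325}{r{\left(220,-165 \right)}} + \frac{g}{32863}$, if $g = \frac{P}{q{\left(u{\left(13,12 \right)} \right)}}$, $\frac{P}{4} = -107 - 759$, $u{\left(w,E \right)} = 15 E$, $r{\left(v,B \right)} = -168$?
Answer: $- \frac{25325}{168} - \frac{866 \sqrt{10}}{492945} \approx -150.75$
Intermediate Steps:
$P = -3464$ ($P = 4 \left(-107 - 759\right) = 4 \left(-866\right) = -3464$)
$q{\left(I \right)} = \sqrt{2} \sqrt{I}$ ($q{\left(I \right)} = \sqrt{2 I} = \sqrt{2} \sqrt{I}$)
$g = - \frac{866 \sqrt{10}}{15}$ ($g = - \frac{3464}{\sqrt{2} \sqrt{15 \cdot 12}} = - \frac{3464}{\sqrt{2} \sqrt{180}} = - \frac{3464}{\sqrt{2} \cdot 6 \sqrt{5}} = - \frac{3464}{6 \sqrt{10}} = - 3464 \frac{\sqrt{10}}{60} = - \frac{866 \sqrt{10}}{15} \approx -182.57$)
$\frac{25325}{r{\left(220,-165 \right)}} + \frac{g}{32863} = \frac{25325}{-168} + \frac{\left(- \frac{866}{15}\right) \sqrt{10}}{32863} = 25325 \left(- \frac{1}{168}\right) + - \frac{866 \sqrt{10}}{15} \cdot \frac{1}{32863} = - \frac{25325}{168} - \frac{866 \sqrt{10}}{492945}$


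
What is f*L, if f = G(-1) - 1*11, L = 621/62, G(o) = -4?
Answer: -9315/62 ≈ -150.24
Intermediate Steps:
L = 621/62 (L = 621*(1/62) = 621/62 ≈ 10.016)
f = -15 (f = -4 - 1*11 = -4 - 11 = -15)
f*L = -15*621/62 = -9315/62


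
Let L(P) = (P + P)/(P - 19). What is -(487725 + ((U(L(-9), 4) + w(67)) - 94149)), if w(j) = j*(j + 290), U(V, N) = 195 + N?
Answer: -417694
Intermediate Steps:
L(P) = 2*P/(-19 + P) (L(P) = (2*P)/(-19 + P) = 2*P/(-19 + P))
w(j) = j*(290 + j)
-(487725 + ((U(L(-9), 4) + w(67)) - 94149)) = -(487725 + (((195 + 4) + 67*(290 + 67)) - 94149)) = -(487725 + ((199 + 67*357) - 94149)) = -(487725 + ((199 + 23919) - 94149)) = -(487725 + (24118 - 94149)) = -(487725 - 70031) = -1*417694 = -417694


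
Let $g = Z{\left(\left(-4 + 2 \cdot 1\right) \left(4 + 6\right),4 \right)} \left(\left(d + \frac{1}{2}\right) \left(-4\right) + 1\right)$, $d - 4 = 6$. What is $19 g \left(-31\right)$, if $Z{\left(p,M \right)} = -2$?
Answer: $-48298$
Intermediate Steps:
$d = 10$ ($d = 4 + 6 = 10$)
$g = 82$ ($g = - 2 \left(\left(10 + \frac{1}{2}\right) \left(-4\right) + 1\right) = - 2 \left(\frac{21}{2} \left(-4\right) + 1\right) = - 2 \left(-42 + 1\right) = \left(-2\right) \left(-41\right) = 82$)
$19 g \left(-31\right) = 19 \cdot 82 \left(-31\right) = 1558 \left(-31\right) = -48298$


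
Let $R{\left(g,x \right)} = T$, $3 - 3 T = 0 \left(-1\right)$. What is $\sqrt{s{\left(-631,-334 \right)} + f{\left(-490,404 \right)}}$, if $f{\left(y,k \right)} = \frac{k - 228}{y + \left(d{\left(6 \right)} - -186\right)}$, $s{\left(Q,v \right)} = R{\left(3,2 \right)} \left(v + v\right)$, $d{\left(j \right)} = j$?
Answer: $\frac{2 i \sqrt{3710845}}{149} \approx 25.857 i$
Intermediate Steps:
$T = 1$ ($T = 1 - \frac{0 \left(-1\right)}{3} = 1 - 0 = 1 + 0 = 1$)
$R{\left(g,x \right)} = 1$
$s{\left(Q,v \right)} = 2 v$ ($s{\left(Q,v \right)} = 1 \left(v + v\right) = 1 \cdot 2 v = 2 v$)
$f{\left(y,k \right)} = \frac{-228 + k}{192 + y}$ ($f{\left(y,k \right)} = \frac{k - 228}{y + \left(6 - -186\right)} = \frac{-228 + k}{y + \left(6 + 186\right)} = \frac{-228 + k}{y + 192} = \frac{-228 + k}{192 + y}$)
$\sqrt{s{\left(-631,-334 \right)} + f{\left(-490,404 \right)}} = \sqrt{2 \left(-334\right) + \frac{-228 + 404}{192 - 490}} = \sqrt{-668 + \frac{1}{-298} \cdot 176} = \sqrt{-668 - \frac{88}{149}} = \sqrt{- \frac{99620}{149}} = \frac{2 i \sqrt{3710845}}{149}$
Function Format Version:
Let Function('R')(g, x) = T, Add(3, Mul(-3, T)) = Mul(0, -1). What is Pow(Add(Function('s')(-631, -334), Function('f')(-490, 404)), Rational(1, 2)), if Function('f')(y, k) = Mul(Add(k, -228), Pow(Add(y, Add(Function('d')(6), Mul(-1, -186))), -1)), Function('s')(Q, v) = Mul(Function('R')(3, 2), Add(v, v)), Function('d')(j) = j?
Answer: Mul(Rational(2, 149), I, Pow(3710845, Rational(1, 2))) ≈ Mul(25.857, I)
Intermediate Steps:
T = 1 (T = Add(1, Mul(Rational(-1, 3), Mul(0, -1))) = Add(1, Mul(Rational(-1, 3), 0)) = Add(1, 0) = 1)
Function('R')(g, x) = 1
Function('s')(Q, v) = Mul(2, v) (Function('s')(Q, v) = Mul(1, Add(v, v)) = Mul(1, Mul(2, v)) = Mul(2, v))
Function('f')(y, k) = Mul(Pow(Add(192, y), -1), Add(-228, k)) (Function('f')(y, k) = Mul(Add(k, -228), Pow(Add(y, Add(6, Mul(-1, -186))), -1)) = Mul(Add(-228, k), Pow(Add(y, Add(6, 186)), -1)) = Mul(Add(-228, k), Pow(Add(y, 192), -1)) = Mul(Add(-228, k), Pow(Add(192, y), -1)) = Mul(Pow(Add(192, y), -1), Add(-228, k)))
Pow(Add(Function('s')(-631, -334), Function('f')(-490, 404)), Rational(1, 2)) = Pow(Add(Mul(2, -334), Mul(Pow(Add(192, -490), -1), Add(-228, 404))), Rational(1, 2)) = Pow(Add(-668, Mul(Pow(-298, -1), 176)), Rational(1, 2)) = Pow(Add(-668, Mul(Rational(-1, 298), 176)), Rational(1, 2)) = Pow(Add(-668, Rational(-88, 149)), Rational(1, 2)) = Pow(Rational(-99620, 149), Rational(1, 2)) = Mul(Rational(2, 149), I, Pow(3710845, Rational(1, 2)))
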